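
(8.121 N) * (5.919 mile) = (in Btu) 73.32. Check: 8.121 N is already in N. 1 mile = 1609.344 m, so 5.919 mile = 5.919 * 1609.344 = 9525.7071 m. Combine: 8.121 N * 9525.7071 m = 77358.268 J. 1 Btu = 1055.0559 J, so 77358.268 J = 77358.268 / 1055.0559 = 73.32149 Btu ≈ 73.32 Btu (4 s.f.).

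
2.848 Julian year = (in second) 8.988e+07. Check: 1 Julian year = 31557600 s, so 2.848 Julian year = 2.848 * 31557600 = 89876045 s. 89876045 s = 89876045 second ≈ 8.988e+07 second (4 s.f.).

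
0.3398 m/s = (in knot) 1 knot = 0.51444444 m/s, so 0.3398 m/s = 0.3398 / 0.51444444 = 0.66051836 knot ≈ 0.6605 knot (4 s.f.). Final answer: 0.6605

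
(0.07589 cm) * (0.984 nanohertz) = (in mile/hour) 1 cm = 0.01 m, so 0.07589 cm = 0.07589 * 0.01 = 0.0007589 m. 1 nanohertz = 1e-09 Hz, so 0.984 nanohertz = 0.984 * 1e-09 = 9.84e-10 Hz. Combine: 0.0007589 m * 9.84e-10 Hz = 7.467576e-13 m/s. 1 mile/hour = 0.44704 m/s, so 7.467576e-13 m/s = 7.467576e-13 / 0.44704 = 1.6704492e-12 mile/hour ≈ 1.67e-12 mile/hour (4 s.f.). Final answer: 1.67e-12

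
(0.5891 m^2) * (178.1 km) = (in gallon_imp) 0.5891 m^2 is already in m^2. 1 km = 1000 m, so 178.1 km = 178.1 * 1000 = 178100 m. Combine: 0.5891 m^2 * 178100 m = 104918.71 m^3. 1 gallon_imp = 0.00454609 m^3, so 104918.71 m^3 = 104918.71 / 0.00454609 = 23078890 gallon_imp ≈ 2.308e+07 gallon_imp (4 s.f.). Final answer: 2.308e+07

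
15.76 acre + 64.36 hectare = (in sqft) 7.614e+06. Check: 1 acre = 4046.8564 m^2, so 15.76 acre = 15.76 * 4046.8564 = 63778.457 m^2. 1 hectare = 10000 m^2, so 64.36 hectare = 64.36 * 10000 = 643600 m^2. Sum: 63778.457 + 643600 = 707378.46 m^2. 1 sqft = 0.09290304 m^2, so 707378.46 m^2 = 707378.46 / 0.09290304 = 7614158.3 sqft ≈ 7.614e+06 sqft (4 s.f.).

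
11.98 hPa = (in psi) 0.1738. Check: 1 hPa = 100 Pa, so 11.98 hPa = 11.98 * 100 = 1198 Pa. 1 psi = 6894.7573 Pa, so 1198 Pa = 1198 / 6894.7573 = 0.17375521 psi ≈ 0.1738 psi (4 s.f.).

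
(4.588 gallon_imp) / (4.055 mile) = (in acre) 7.898e-10. Check: 1 gallon_imp = 0.00454609 m^3, so 4.588 gallon_imp = 4.588 * 0.00454609 = 0.020857461 m^3. 1 mile = 1609.344 m, so 4.055 mile = 4.055 * 1609.344 = 6525.8899 m. Combine: 0.020857461 m^3 / 6525.8899 m = 3.1961098e-06 m^2. 1 acre = 4046.8564 m^2, so 3.1961098e-06 m^2 = 3.1961098e-06 / 4046.8564 = 7.8977594e-10 acre ≈ 7.898e-10 acre (4 s.f.).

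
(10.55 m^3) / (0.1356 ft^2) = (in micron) 8.375e+08. Check: 10.55 m^3 is already in m^3. 1 ft^2 = 0.09290304 m^2, so 0.1356 ft^2 = 0.1356 * 0.09290304 = 0.012597652 m^2. Combine: 10.55 m^3 / 0.012597652 m^2 = 837.45763 m. 1 micron = 1e-06 m, so 837.45763 m = 837.45763 / 1e-06 = 8.3745763e+08 micron ≈ 8.375e+08 micron (4 s.f.).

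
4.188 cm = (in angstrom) 4.188e+08. Check: 1 cm = 0.01 m, so 4.188 cm = 4.188 * 0.01 = 0.04188 m. 1 angstrom = 1e-10 m, so 0.04188 m = 0.04188 / 1e-10 = 4.188e+08 angstrom.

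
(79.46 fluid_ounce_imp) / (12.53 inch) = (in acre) 1.753e-06. Check: 1 fluid_ounce_imp = 2.8413063e-05 m^3, so 79.46 fluid_ounce_imp = 79.46 * 2.8413063e-05 = 0.0022577019 m^3. 1 inch = 0.0254 m, so 12.53 inch = 12.53 * 0.0254 = 0.318262 m. Combine: 0.0022577019 m^3 / 0.318262 m = 0.007093847 m^2. 1 acre = 4046.8564 m^2, so 0.007093847 m^2 = 0.007093847 / 4046.8564 = 1.7529278e-06 acre ≈ 1.753e-06 acre (4 s.f.).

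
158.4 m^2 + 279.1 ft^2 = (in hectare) 158.4 m^2 is already in m^2. 1 ft^2 = 0.09290304 m^2, so 279.1 ft^2 = 279.1 * 0.09290304 = 25.929238 m^2. Sum: 158.4 + 25.929238 = 184.32924 m^2. 1 hectare = 10000 m^2, so 184.32924 m^2 = 184.32924 / 10000 = 0.018432924 hectare ≈ 0.01843 hectare (4 s.f.). Final answer: 0.01843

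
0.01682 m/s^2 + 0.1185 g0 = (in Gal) 0.01682 m/s^2 is already in m/s^2. 1 g0 = 9.80665 m/s^2, so 0.1185 g0 = 0.1185 * 9.80665 = 1.162088 m/s^2. Sum: 0.01682 + 1.162088 = 1.178908 m/s^2. 1 Gal = 0.01 m/s^2, so 1.178908 m/s^2 = 1.178908 / 0.01 = 117.8908 Gal ≈ 117.9 Gal (4 s.f.). Final answer: 117.9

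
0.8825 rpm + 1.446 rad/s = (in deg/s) 1 rpm = 0.10471976 rad/s, so 0.8825 rpm = 0.8825 * 0.10471976 = 0.092415184 rad/s. 1.446 rad/s is already in rad/s. Sum: 0.092415184 + 1.446 = 1.5384152 rad/s. 1 deg/s = 0.017453293 rad/s, so 1.5384152 rad/s = 1.5384152 / 0.017453293 = 88.144697 deg/s ≈ 88.14 deg/s (4 s.f.). Final answer: 88.14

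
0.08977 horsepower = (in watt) 66.94. Check: 1 horsepower = 745.69987 W, so 0.08977 horsepower = 0.08977 * 745.69987 = 66.941477 W. 66.941477 W = 66.941477 watt ≈ 66.94 watt (4 s.f.).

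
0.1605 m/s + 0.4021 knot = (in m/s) 0.3674. Check: 0.1605 m/s is already in m/s. 1 knot = 0.51444444 m/s, so 0.4021 knot = 0.4021 * 0.51444444 = 0.20685811 m/s. Sum: 0.1605 + 0.20685811 = 0.36735811 m/s. Result: 0.36735811 m/s ≈ 0.3674 m/s (4 s.f.).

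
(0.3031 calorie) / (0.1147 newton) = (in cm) 1 calorie = 4.184 J, so 0.3031 calorie = 0.3031 * 4.184 = 1.2681704 J. 0.1147 newton = 0.1147 N. Combine: 1.2681704 J / 0.1147 N = 11.056412 m. 1 cm = 0.01 m, so 11.056412 m = 11.056412 / 0.01 = 1105.6412 cm ≈ 1106 cm (4 s.f.). Final answer: 1106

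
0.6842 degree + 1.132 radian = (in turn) 0.1821. Check: 1 degree = 0.017453293 rad, so 0.6842 degree = 0.6842 * 0.017453293 = 0.011941543 rad. 1.132 radian = 1.132 rad. Sum: 0.011941543 + 1.132 = 1.1439415 rad. 1 turn = 6.2831853 rad, so 1.1439415 rad = 1.1439415 / 6.2831853 = 0.18206395 turn ≈ 0.1821 turn (4 s.f.).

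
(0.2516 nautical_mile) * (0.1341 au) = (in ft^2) 1.006e+14. Check: 1 nautical_mile = 1852 m, so 0.2516 nautical_mile = 0.2516 * 1852 = 465.9632 m. 1 au = 1.4959787e+11 m, so 0.1341 au = 0.1341 * 1.4959787e+11 = 2.0061074e+10 m. Combine: 465.9632 m * 2.0061074e+10 m = 9.3477225e+12 m^2. 1 ft^2 = 0.09290304 m^2, so 9.3477225e+12 m^2 = 9.3477225e+12 / 0.09290304 = 1.0061805e+14 ft^2 ≈ 1.006e+14 ft^2 (4 s.f.).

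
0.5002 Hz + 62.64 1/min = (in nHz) 1.544e+09. Check: 0.5002 Hz is already in Hz. 1 1/min = 0.016666667 Hz, so 62.64 1/min = 62.64 * 0.016666667 = 1.044 Hz. Sum: 0.5002 + 1.044 = 1.5442 Hz. 1 nHz = 1e-09 Hz, so 1.5442 Hz = 1.5442 / 1e-09 = 1.5442e+09 nHz ≈ 1.544e+09 nHz (4 s.f.).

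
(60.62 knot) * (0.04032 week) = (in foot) 1 knot = 0.51444444 m/s, so 60.62 knot = 60.62 * 0.51444444 = 31.185622 m/s. 1 week = 604800 s, so 0.04032 week = 0.04032 * 604800 = 24385.536 s. Combine: 31.185622 m/s * 24385.536 s = 760478.11 m. 1 foot = 0.3048 m, so 760478.11 m = 760478.11 / 0.3048 = 2495006.9 foot ≈ 2.495e+06 foot (4 s.f.). Final answer: 2.495e+06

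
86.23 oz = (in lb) 5.389. Check: 1 oz = 0.028349523 kg, so 86.23 oz = 86.23 * 0.028349523 = 2.4445794 kg. 1 lb = 0.45359237 kg, so 2.4445794 kg = 2.4445794 / 0.45359237 = 5.389375 lb ≈ 5.389 lb (4 s.f.).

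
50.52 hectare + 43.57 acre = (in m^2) 1 hectare = 10000 m^2, so 50.52 hectare = 50.52 * 10000 = 505200 m^2. 1 acre = 4046.8564 m^2, so 43.57 acre = 43.57 * 4046.8564 = 176321.53 m^2. Sum: 505200 + 176321.53 = 681521.53 m^2. Result: 681521.53 m^2 ≈ 6.815e+05 m^2 (4 s.f.). Final answer: 6.815e+05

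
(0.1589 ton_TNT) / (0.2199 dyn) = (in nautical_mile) 1.632e+11. Check: 1 ton_TNT = 4.184e+09 J, so 0.1589 ton_TNT = 0.1589 * 4.184e+09 = 6.648376e+08 J. 1 dyn = 1e-05 N, so 0.2199 dyn = 0.2199 * 1e-05 = 2.199e-06 N. Combine: 6.648376e+08 J / 2.199e-06 N = 3.0233633e+14 m. 1 nautical_mile = 1852 m, so 3.0233633e+14 m = 3.0233633e+14 / 1852 = 1.6324856e+11 nautical_mile ≈ 1.632e+11 nautical_mile (4 s.f.).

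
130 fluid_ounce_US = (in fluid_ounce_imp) 135.3. Check: 1 fluid_ounce_US = 2.957353e-05 m^3, so 130 fluid_ounce_US = 130 * 2.957353e-05 = 0.0038445588 m^3. 1 fluid_ounce_imp = 2.8413063e-05 m^3, so 0.0038445588 m^3 = 0.0038445588 / 2.8413063e-05 = 135.30956 fluid_ounce_imp ≈ 135.3 fluid_ounce_imp (4 s.f.).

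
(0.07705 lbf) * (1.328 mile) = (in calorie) 1 lbf = 4.4482216 N, so 0.07705 lbf = 0.07705 * 4.4482216 = 0.34273548 N. 1 mile = 1609.344 m, so 1.328 mile = 1.328 * 1609.344 = 2137.2088 m. Combine: 0.34273548 N * 2137.2088 m = 732.49729 J. 1 calorie = 4.184 J, so 732.49729 J = 732.49729 / 4.184 = 175.07105 calorie ≈ 175.1 calorie (4 s.f.). Final answer: 175.1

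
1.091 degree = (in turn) 0.003031. Check: 1 degree = 0.017453293 rad, so 1.091 degree = 1.091 * 0.017453293 = 0.019041542 rad. 1 turn = 6.2831853 rad, so 0.019041542 rad = 0.019041542 / 6.2831853 = 0.0030305556 turn ≈ 0.003031 turn (4 s.f.).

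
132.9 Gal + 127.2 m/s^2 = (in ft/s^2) 421.7. Check: 1 Gal = 0.01 m/s^2, so 132.9 Gal = 132.9 * 0.01 = 1.329 m/s^2. 127.2 m/s^2 is already in m/s^2. Sum: 1.329 + 127.2 = 128.529 m/s^2. 1 ft/s^2 = 0.3048 m/s^2, so 128.529 m/s^2 = 128.529 / 0.3048 = 421.68307 ft/s^2 ≈ 421.7 ft/s^2 (4 s.f.).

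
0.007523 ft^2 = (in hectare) 6.989e-08. Check: 1 ft^2 = 0.09290304 m^2, so 0.007523 ft^2 = 0.007523 * 0.09290304 = 0.00069890957 m^2. 1 hectare = 10000 m^2, so 0.00069890957 m^2 = 0.00069890957 / 10000 = 6.9890957e-08 hectare ≈ 6.989e-08 hectare (4 s.f.).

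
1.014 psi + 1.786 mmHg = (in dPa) 1 psi = 6894.7573 Pa, so 1.014 psi = 1.014 * 6894.7573 = 6991.2839 Pa. 1 mmHg = 133.32237 Pa, so 1.786 mmHg = 1.786 * 133.32237 = 238.11375 Pa. Sum: 6991.2839 + 238.11375 = 7229.3976 Pa. 1 dPa = 0.1 Pa, so 7229.3976 Pa = 7229.3976 / 0.1 = 72293.976 dPa ≈ 7.229e+04 dPa (4 s.f.). Final answer: 7.229e+04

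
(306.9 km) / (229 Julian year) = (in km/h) 1 km = 1000 m, so 306.9 km = 306.9 * 1000 = 306900 m. 1 Julian year = 31557600 s, so 229 Julian year = 229 * 31557600 = 7.2266904e+09 s. Combine: 306900 m / 7.2266904e+09 s = 4.2467573e-05 m/s. 1 km/h = 0.27777778 m/s, so 4.2467573e-05 m/s = 4.2467573e-05 / 0.27777778 = 0.00015288326 km/h ≈ 0.0001529 km/h (4 s.f.). Final answer: 0.0001529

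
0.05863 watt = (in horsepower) 7.862e-05. Check: 0.05863 watt = 0.05863 W. 1 horsepower = 745.69987 W, so 0.05863 W = 0.05863 / 745.69987 = 7.8624125e-05 horsepower ≈ 7.862e-05 horsepower (4 s.f.).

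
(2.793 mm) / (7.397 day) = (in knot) 1 mm = 0.001 m, so 2.793 mm = 2.793 * 0.001 = 0.002793 m. 1 day = 86400 s, so 7.397 day = 7.397 * 86400 = 639100.8 s. Combine: 0.002793 m / 639100.8 s = 4.3702026e-09 m/s. 1 knot = 0.51444444 m/s, so 4.3702026e-09 m/s = 4.3702026e-09 / 0.51444444 = 8.4949943e-09 knot ≈ 8.495e-09 knot (4 s.f.). Final answer: 8.495e-09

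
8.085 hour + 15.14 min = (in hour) 1 hour = 3600 s, so 8.085 hour = 8.085 * 3600 = 29106 s. 1 min = 60 s, so 15.14 min = 15.14 * 60 = 908.4 s. Sum: 29106 + 908.4 = 30014.4 s. 1 hour = 3600 s, so 30014.4 s = 30014.4 / 3600 = 8.3373333 hour ≈ 8.337 hour (4 s.f.). Final answer: 8.337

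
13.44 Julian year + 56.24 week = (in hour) 1 Julian year = 31557600 s, so 13.44 Julian year = 13.44 * 31557600 = 4.2413414e+08 s. 1 week = 604800 s, so 56.24 week = 56.24 * 604800 = 34013952 s. Sum: 4.2413414e+08 + 34013952 = 4.581481e+08 s. 1 hour = 3600 s, so 4.581481e+08 s = 4.581481e+08 / 3600 = 127263.36 hour ≈ 1.273e+05 hour (4 s.f.). Final answer: 1.273e+05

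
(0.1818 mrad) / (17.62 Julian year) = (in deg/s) 1 mrad = 0.001 rad, so 0.1818 mrad = 0.1818 * 0.001 = 0.0001818 rad. 1 Julian year = 31557600 s, so 17.62 Julian year = 17.62 * 31557600 = 5.5604491e+08 s. Combine: 0.0001818 rad / 5.5604491e+08 s = 3.2695201e-13 rad/s. 1 deg/s = 0.017453293 rad/s, so 3.2695201e-13 rad/s = 3.2695201e-13 / 0.017453293 = 1.873297e-11 deg/s ≈ 1.873e-11 deg/s (4 s.f.). Final answer: 1.873e-11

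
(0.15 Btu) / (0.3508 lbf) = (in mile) 1 Btu = 1055.0559 J, so 0.15 Btu = 0.15 * 1055.0559 = 158.25838 J. 1 lbf = 4.4482216 N, so 0.3508 lbf = 0.3508 * 4.4482216 = 1.5604361 N. Combine: 158.25838 J / 1.5604361 N = 101.41932 m. 1 mile = 1609.344 m, so 101.41932 m = 101.41932 / 1609.344 = 0.063019046 mile ≈ 0.06302 mile (4 s.f.). Final answer: 0.06302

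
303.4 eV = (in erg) 1 eV = 1.6021766e-19 J, so 303.4 eV = 303.4 * 1.6021766e-19 = 4.8610039e-17 J. 1 erg = 1e-07 J, so 4.8610039e-17 J = 4.8610039e-17 / 1e-07 = 4.8610039e-10 erg ≈ 4.861e-10 erg (4 s.f.). Final answer: 4.861e-10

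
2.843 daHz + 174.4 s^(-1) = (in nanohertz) 2.028e+11. Check: 1 daHz = 10 Hz, so 2.843 daHz = 2.843 * 10 = 28.43 Hz. 174.4 s^(-1) = 174.4 Hz. Sum: 28.43 + 174.4 = 202.83 Hz. 1 nanohertz = 1e-09 Hz, so 202.83 Hz = 202.83 / 1e-09 = 2.0283e+11 nanohertz ≈ 2.028e+11 nanohertz (4 s.f.).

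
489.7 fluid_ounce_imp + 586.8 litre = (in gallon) 158.7. Check: 1 fluid_ounce_imp = 2.8413063e-05 m^3, so 489.7 fluid_ounce_imp = 489.7 * 2.8413063e-05 = 0.013913877 m^3. 1 litre = 0.001 m^3, so 586.8 litre = 586.8 * 0.001 = 0.5868 m^3. Sum: 0.013913877 + 0.5868 = 0.60071388 m^3. 1 gallon = 0.0037854118 m^3, so 0.60071388 m^3 = 0.60071388 / 0.0037854118 = 158.69182 gallon ≈ 158.7 gallon (4 s.f.).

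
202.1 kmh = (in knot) 109.1. Check: 1 kmh = 0.27777778 m/s, so 202.1 kmh = 202.1 * 0.27777778 = 56.138889 m/s. 1 knot = 0.51444444 m/s, so 56.138889 m/s = 56.138889 / 0.51444444 = 109.12527 knot ≈ 109.1 knot (4 s.f.).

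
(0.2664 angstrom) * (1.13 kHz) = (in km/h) 1 angstrom = 1e-10 m, so 0.2664 angstrom = 0.2664 * 1e-10 = 2.664e-11 m. 1 kHz = 1000 Hz, so 1.13 kHz = 1.13 * 1000 = 1130 Hz. Combine: 2.664e-11 m * 1130 Hz = 3.01032e-08 m/s. 1 km/h = 0.27777778 m/s, so 3.01032e-08 m/s = 3.01032e-08 / 0.27777778 = 1.0837152e-07 km/h ≈ 1.084e-07 km/h (4 s.f.). Final answer: 1.084e-07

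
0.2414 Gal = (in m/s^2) 1 Gal = 0.01 m/s^2, so 0.2414 Gal = 0.2414 * 0.01 = 0.002414 m/s^2. Result: 0.002414 m/s^2. Final answer: 0.002414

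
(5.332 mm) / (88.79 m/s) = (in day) 1 mm = 0.001 m, so 5.332 mm = 5.332 * 0.001 = 0.005332 m. 88.79 m/s is already in m/s. Combine: 0.005332 m / 88.79 m/s = 6.0051808e-05 s. 1 day = 86400 s, so 6.0051808e-05 s = 6.0051808e-05 / 86400 = 6.9504407e-10 day ≈ 6.95e-10 day (4 s.f.). Final answer: 6.95e-10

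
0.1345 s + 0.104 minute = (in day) 7.378e-05. Check: 0.1345 s is already in s. 1 minute = 60 s, so 0.104 minute = 0.104 * 60 = 6.24 s. Sum: 0.1345 + 6.24 = 6.3745 s. 1 day = 86400 s, so 6.3745 s = 6.3745 / 86400 = 7.3778935e-05 day ≈ 7.378e-05 day (4 s.f.).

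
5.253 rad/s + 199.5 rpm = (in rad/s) 26.14. Check: 5.253 rad/s is already in rad/s. 1 rpm = 0.10471976 rad/s, so 199.5 rpm = 199.5 * 0.10471976 = 20.891591 rad/s. Sum: 5.253 + 20.891591 = 26.144591 rad/s. Result: 26.144591 rad/s ≈ 26.14 rad/s (4 s.f.).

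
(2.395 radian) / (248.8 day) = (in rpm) 1.064e-06. Check: 2.395 radian = 2.395 rad. 1 day = 86400 s, so 248.8 day = 248.8 * 86400 = 21496320 s. Combine: 2.395 rad / 21496320 s = 1.1141442e-07 rad/s. 1 rpm = 0.10471976 rad/s, so 1.1141442e-07 rad/s = 1.1141442e-07 / 0.10471976 = 1.0639293e-06 rpm ≈ 1.064e-06 rpm (4 s.f.).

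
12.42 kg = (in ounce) 1 ounce = 0.028349523 kg, so 12.42 kg = 12.42 / 0.028349523 = 438.10261 ounce ≈ 438.1 ounce (4 s.f.). Final answer: 438.1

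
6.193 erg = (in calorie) 1 erg = 1e-07 J, so 6.193 erg = 6.193 * 1e-07 = 6.193e-07 J. 1 calorie = 4.184 J, so 6.193e-07 J = 6.193e-07 / 4.184 = 1.4801625e-07 calorie ≈ 1.48e-07 calorie (4 s.f.). Final answer: 1.48e-07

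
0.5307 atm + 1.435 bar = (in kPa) 197.3. Check: 1 atm = 101325 Pa, so 0.5307 atm = 0.5307 * 101325 = 53773.177 Pa. 1 bar = 100000 Pa, so 1.435 bar = 1.435 * 100000 = 143500 Pa. Sum: 53773.177 + 143500 = 197273.18 Pa. 1 kPa = 1000 Pa, so 197273.18 Pa = 197273.18 / 1000 = 197.27318 kPa ≈ 197.3 kPa (4 s.f.).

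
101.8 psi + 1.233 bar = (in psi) 1 psi = 6894.7573 Pa, so 101.8 psi = 101.8 * 6894.7573 = 701886.29 Pa. 1 bar = 100000 Pa, so 1.233 bar = 1.233 * 100000 = 123300 Pa. Sum: 701886.29 + 123300 = 825186.29 Pa. 1 psi = 6894.7573 Pa, so 825186.29 Pa = 825186.29 / 6894.7573 = 119.68315 psi ≈ 119.7 psi (4 s.f.). Final answer: 119.7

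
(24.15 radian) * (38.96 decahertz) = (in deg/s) 24.15 radian = 24.15 rad. 1 decahertz = 10 Hz, so 38.96 decahertz = 38.96 * 10 = 389.6 Hz. Combine: 24.15 rad * 389.6 Hz = 9408.84 rad/s. 1 deg/s = 0.017453293 rad/s, so 9408.84 rad/s = 9408.84 / 0.017453293 = 539086.82 deg/s ≈ 5.391e+05 deg/s (4 s.f.). Final answer: 5.391e+05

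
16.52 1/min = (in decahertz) 0.02753. Check: 1 1/min = 0.016666667 Hz, so 16.52 1/min = 16.52 * 0.016666667 = 0.27533333 Hz. 1 decahertz = 10 Hz, so 0.27533333 Hz = 0.27533333 / 10 = 0.027533333 decahertz ≈ 0.02753 decahertz (4 s.f.).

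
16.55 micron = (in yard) 1 micron = 1e-06 m, so 16.55 micron = 16.55 * 1e-06 = 1.655e-05 m. 1 yard = 0.9144 m, so 1.655e-05 m = 1.655e-05 / 0.9144 = 1.80993e-05 yard ≈ 1.81e-05 yard (4 s.f.). Final answer: 1.81e-05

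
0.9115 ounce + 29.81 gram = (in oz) 1.963. Check: 1 ounce = 0.028349523 kg, so 0.9115 ounce = 0.9115 * 0.028349523 = 0.02584059 kg. 1 gram = 0.001 kg, so 29.81 gram = 29.81 * 0.001 = 0.02981 kg. Sum: 0.02584059 + 0.02981 = 0.05565059 kg. 1 oz = 0.028349523 kg, so 0.05565059 kg = 0.05565059 / 0.028349523 = 1.9630168 oz ≈ 1.963 oz (4 s.f.).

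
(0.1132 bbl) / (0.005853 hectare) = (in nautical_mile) 1 bbl = 0.15898729 m^3, so 0.1132 bbl = 0.1132 * 0.15898729 = 0.017997362 m^3. 1 hectare = 10000 m^2, so 0.005853 hectare = 0.005853 * 10000 = 58.53 m^2. Combine: 0.017997362 m^3 / 58.53 m^2 = 0.00030748952 m. 1 nautical_mile = 1852 m, so 0.00030748952 m = 0.00030748952 / 1852 = 1.6603106e-07 nautical_mile ≈ 1.66e-07 nautical_mile (4 s.f.). Final answer: 1.66e-07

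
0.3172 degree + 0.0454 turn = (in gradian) 1 degree = 0.017453293 rad, so 0.3172 degree = 0.3172 * 0.017453293 = 0.0055361844 rad. 1 turn = 6.2831853 rad, so 0.0454 turn = 0.0454 * 6.2831853 = 0.28525661 rad. Sum: 0.0055361844 + 0.28525661 = 0.2907928 rad. 1 gradian = 0.015707963 rad, so 0.2907928 rad = 0.2907928 / 0.015707963 = 18.512444 gradian ≈ 18.51 gradian (4 s.f.). Final answer: 18.51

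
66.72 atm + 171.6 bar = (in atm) 1 atm = 101325 Pa, so 66.72 atm = 66.72 * 101325 = 6760404 Pa. 1 bar = 100000 Pa, so 171.6 bar = 171.6 * 100000 = 17160000 Pa. Sum: 6760404 + 17160000 = 23920404 Pa. 1 atm = 101325 Pa, so 23920404 Pa = 23920404 / 101325 = 236.07603 atm ≈ 236.1 atm (4 s.f.). Final answer: 236.1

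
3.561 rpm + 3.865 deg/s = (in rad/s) 0.4404. Check: 1 rpm = 0.10471976 rad/s, so 3.561 rpm = 3.561 * 0.10471976 = 0.37290705 rad/s. 1 deg/s = 0.017453293 rad/s, so 3.865 deg/s = 3.865 * 0.017453293 = 0.067456976 rad/s. Sum: 0.37290705 + 0.067456976 = 0.44036402 rad/s. Result: 0.44036402 rad/s ≈ 0.4404 rad/s (4 s.f.).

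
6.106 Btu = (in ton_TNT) 1 Btu = 1055.0559 J, so 6.106 Btu = 6.106 * 1055.0559 = 6442.171 J. 1 ton_TNT = 4.184e+09 J, so 6442.171 J = 6442.171 / 4.184e+09 = 1.5397158e-06 ton_TNT ≈ 1.54e-06 ton_TNT (4 s.f.). Final answer: 1.54e-06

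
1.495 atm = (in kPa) 1 atm = 101325 Pa, so 1.495 atm = 1.495 * 101325 = 151480.88 Pa. 1 kPa = 1000 Pa, so 151480.88 Pa = 151480.88 / 1000 = 151.48087 kPa ≈ 151.5 kPa (4 s.f.). Final answer: 151.5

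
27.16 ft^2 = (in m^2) 2.523. Check: 1 ft^2 = 0.09290304 m^2, so 27.16 ft^2 = 27.16 * 0.09290304 = 2.5232466 m^2. Result: 2.5232466 m^2 ≈ 2.523 m^2 (4 s.f.).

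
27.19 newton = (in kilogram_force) 27.19 newton = 27.19 N. 1 kilogram_force = 9.80665 N, so 27.19 N = 27.19 / 9.80665 = 2.7726084 kilogram_force ≈ 2.773 kilogram_force (4 s.f.). Final answer: 2.773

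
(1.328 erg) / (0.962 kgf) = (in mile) 1 erg = 1e-07 J, so 1.328 erg = 1.328 * 1e-07 = 1.328e-07 J. 1 kgf = 9.80665 N, so 0.962 kgf = 0.962 * 9.80665 = 9.4339973 N. Combine: 1.328e-07 J / 9.4339973 N = 1.4076748e-08 m. 1 mile = 1609.344 m, so 1.4076748e-08 m = 1.4076748e-08 / 1609.344 = 8.7468855e-12 mile ≈ 8.747e-12 mile (4 s.f.). Final answer: 8.747e-12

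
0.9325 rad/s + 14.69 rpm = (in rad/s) 0.9325 rad/s is already in rad/s. 1 rpm = 0.10471976 rad/s, so 14.69 rpm = 14.69 * 0.10471976 = 1.5383332 rad/s. Sum: 0.9325 + 1.5383332 = 2.4708332 rad/s. Result: 2.4708332 rad/s ≈ 2.471 rad/s (4 s.f.). Final answer: 2.471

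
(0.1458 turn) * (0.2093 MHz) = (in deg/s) 1.099e+07. Check: 1 turn = 6.2831853 rad, so 0.1458 turn = 0.1458 * 6.2831853 = 0.91608842 rad. 1 MHz = 1000000 Hz, so 0.2093 MHz = 0.2093 * 1000000 = 209300 Hz. Combine: 0.91608842 rad * 209300 Hz = 191737.31 rad/s. 1 deg/s = 0.017453293 rad/s, so 191737.31 rad/s = 191737.31 / 0.017453293 = 10985738 deg/s ≈ 1.099e+07 deg/s (4 s.f.).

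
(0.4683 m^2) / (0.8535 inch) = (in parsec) 0.4683 m^2 is already in m^2. 1 inch = 0.0254 m, so 0.8535 inch = 0.8535 * 0.0254 = 0.0216789 m. Combine: 0.4683 m^2 / 0.0216789 m = 21.60165 m. 1 parsec = 3.0856776e+16 m, so 21.60165 m = 21.60165 / 3.0856776e+16 = 7.0006178e-16 parsec ≈ 7.001e-16 parsec (4 s.f.). Final answer: 7.001e-16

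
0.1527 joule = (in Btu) 0.1527 joule = 0.1527 J. 1 Btu = 1055.0559 J, so 0.1527 J = 0.1527 / 1055.0559 = 0.00014473167 Btu ≈ 0.0001447 Btu (4 s.f.). Final answer: 0.0001447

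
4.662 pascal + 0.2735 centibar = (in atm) 4.662 pascal = 4.662 Pa. 1 centibar = 1000 Pa, so 0.2735 centibar = 0.2735 * 1000 = 273.5 Pa. Sum: 4.662 + 273.5 = 278.162 Pa. 1 atm = 101325 Pa, so 278.162 Pa = 278.162 / 101325 = 0.0027452455 atm ≈ 0.002745 atm (4 s.f.). Final answer: 0.002745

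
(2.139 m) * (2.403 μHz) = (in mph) 2.139 m is already in m. 1 μHz = 1e-06 Hz, so 2.403 μHz = 2.403 * 1e-06 = 2.403e-06 Hz. Combine: 2.139 m * 2.403e-06 Hz = 5.140017e-06 m/s. 1 mph = 0.44704 m/s, so 5.140017e-06 m/s = 5.140017e-06 / 0.44704 = 1.1497891e-05 mph ≈ 1.15e-05 mph (4 s.f.). Final answer: 1.15e-05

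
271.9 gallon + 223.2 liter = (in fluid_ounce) 4.235e+04. Check: 1 gallon = 0.0037854118 m^3, so 271.9 gallon = 271.9 * 0.0037854118 = 1.0292535 m^3. 1 liter = 0.001 m^3, so 223.2 liter = 223.2 * 0.001 = 0.2232 m^3. Sum: 1.0292535 + 0.2232 = 1.2524535 m^3. 1 fluid_ounce = 2.957353e-05 m^3, so 1.2524535 m^3 = 1.2524535 / 2.957353e-05 = 42350.49 fluid_ounce ≈ 4.235e+04 fluid_ounce (4 s.f.).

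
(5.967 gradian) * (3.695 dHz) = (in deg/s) 1.984. Check: 1 gradian = 0.015707963 rad, so 5.967 gradian = 5.967 * 0.015707963 = 0.093729417 rad. 1 dHz = 0.1 Hz, so 3.695 dHz = 3.695 * 0.1 = 0.3695 Hz. Combine: 0.093729417 rad * 0.3695 Hz = 0.03463302 rad/s. 1 deg/s = 0.017453293 rad/s, so 0.03463302 rad/s = 0.03463302 / 0.017453293 = 1.9843258 deg/s ≈ 1.984 deg/s (4 s.f.).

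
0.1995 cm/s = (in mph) 1 cm/s = 0.01 m/s, so 0.1995 cm/s = 0.1995 * 0.01 = 0.001995 m/s. 1 mph = 0.44704 m/s, so 0.001995 m/s = 0.001995 / 0.44704 = 0.0044626879 mph ≈ 0.004463 mph (4 s.f.). Final answer: 0.004463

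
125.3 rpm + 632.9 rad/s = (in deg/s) 3.701e+04. Check: 1 rpm = 0.10471976 rad/s, so 125.3 rpm = 125.3 * 0.10471976 = 13.121385 rad/s. 632.9 rad/s is already in rad/s. Sum: 13.121385 + 632.9 = 646.02139 rad/s. 1 deg/s = 0.017453293 rad/s, so 646.02139 rad/s = 646.02139 / 0.017453293 = 37014.299 deg/s ≈ 3.701e+04 deg/s (4 s.f.).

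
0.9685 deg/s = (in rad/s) 0.0169. Check: 1 deg/s = 0.017453293 rad/s, so 0.9685 deg/s = 0.9685 * 0.017453293 = 0.016903514 rad/s. Result: 0.016903514 rad/s ≈ 0.0169 rad/s (4 s.f.).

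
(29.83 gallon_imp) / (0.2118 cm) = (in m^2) 64.03. Check: 1 gallon_imp = 0.00454609 m^3, so 29.83 gallon_imp = 29.83 * 0.00454609 = 0.13560986 m^3. 1 cm = 0.01 m, so 0.2118 cm = 0.2118 * 0.01 = 0.002118 m. Combine: 0.13560986 m^3 / 0.002118 m = 64.02732 m^2. Result: 64.02732 m^2 ≈ 64.03 m^2 (4 s.f.).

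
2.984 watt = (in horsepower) 0.004002. Check: 2.984 watt = 2.984 W. 1 horsepower = 745.69987 W, so 2.984 W = 2.984 / 745.69987 = 0.0040016099 horsepower ≈ 0.004002 horsepower (4 s.f.).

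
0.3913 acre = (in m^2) 1 acre = 4046.8564 m^2, so 0.3913 acre = 0.3913 * 4046.8564 = 1583.5349 m^2. Result: 1583.5349 m^2 ≈ 1584 m^2 (4 s.f.). Final answer: 1584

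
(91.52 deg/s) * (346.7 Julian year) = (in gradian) 1.113e+12. Check: 1 deg/s = 0.017453293 rad/s, so 91.52 deg/s = 91.52 * 0.017453293 = 1.5973253 rad/s. 1 Julian year = 31557600 s, so 346.7 Julian year = 346.7 * 31557600 = 1.094102e+10 s. Combine: 1.5973253 rad/s * 1.094102e+10 s = 1.7476368e+10 rad. 1 gradian = 0.015707963 rad, so 1.7476368e+10 rad = 1.7476368e+10 / 0.015707963 = 1.1125802e+12 gradian ≈ 1.113e+12 gradian (4 s.f.).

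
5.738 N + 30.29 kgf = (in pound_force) 5.738 N is already in N. 1 kgf = 9.80665 N, so 30.29 kgf = 30.29 * 9.80665 = 297.04343 N. Sum: 5.738 + 297.04343 = 302.78143 N. 1 pound_force = 4.4482216 N, so 302.78143 N = 302.78143 / 4.4482216 = 68.067973 pound_force ≈ 68.07 pound_force (4 s.f.). Final answer: 68.07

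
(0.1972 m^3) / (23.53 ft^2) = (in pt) 0.1972 m^3 is already in m^3. 1 ft^2 = 0.09290304 m^2, so 23.53 ft^2 = 23.53 * 0.09290304 = 2.1860085 m^2. Combine: 0.1972 m^3 / 2.1860085 m^2 = 0.090210078 m. 1 pt = 0.00035277778 m, so 0.090210078 m = 0.090210078 / 0.00035277778 = 255.71361 pt ≈ 255.7 pt (4 s.f.). Final answer: 255.7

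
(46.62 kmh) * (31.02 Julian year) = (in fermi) 1 kmh = 0.27777778 m/s, so 46.62 kmh = 46.62 * 0.27777778 = 12.95 m/s. 1 Julian year = 31557600 s, so 31.02 Julian year = 31.02 * 31557600 = 9.7891675e+08 s. Combine: 12.95 m/s * 9.7891675e+08 s = 1.2676972e+10 m. 1 fermi = 1e-15 m, so 1.2676972e+10 m = 1.2676972e+10 / 1e-15 = 1.2676972e+25 fermi ≈ 1.268e+25 fermi (4 s.f.). Final answer: 1.268e+25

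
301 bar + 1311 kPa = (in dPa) 3.141e+08. Check: 1 bar = 100000 Pa, so 301 bar = 301 * 100000 = 30100000 Pa. 1 kPa = 1000 Pa, so 1311 kPa = 1311 * 1000 = 1311000 Pa. Sum: 30100000 + 1311000 = 31411000 Pa. 1 dPa = 0.1 Pa, so 31411000 Pa = 31411000 / 0.1 = 3.1411e+08 dPa ≈ 3.141e+08 dPa (4 s.f.).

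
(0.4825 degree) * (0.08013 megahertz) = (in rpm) 6444. Check: 1 degree = 0.017453293 rad, so 0.4825 degree = 0.4825 * 0.017453293 = 0.0084212136 rad. 1 megahertz = 1000000 Hz, so 0.08013 megahertz = 0.08013 * 1000000 = 80130 Hz. Combine: 0.0084212136 rad * 80130 Hz = 674.79185 rad/s. 1 rpm = 0.10471976 rad/s, so 674.79185 rad/s = 674.79185 / 0.10471976 = 6443.7875 rpm ≈ 6444 rpm (4 s.f.).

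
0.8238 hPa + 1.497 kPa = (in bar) 1 hPa = 100 Pa, so 0.8238 hPa = 0.8238 * 100 = 82.38 Pa. 1 kPa = 1000 Pa, so 1.497 kPa = 1.497 * 1000 = 1497 Pa. Sum: 82.38 + 1497 = 1579.38 Pa. 1 bar = 100000 Pa, so 1579.38 Pa = 1579.38 / 100000 = 0.0157938 bar ≈ 0.01579 bar (4 s.f.). Final answer: 0.01579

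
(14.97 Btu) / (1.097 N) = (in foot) 4.724e+04. Check: 1 Btu = 1055.0559 J, so 14.97 Btu = 14.97 * 1055.0559 = 15794.186 J. 1.097 N is already in N. Combine: 15794.186 J / 1.097 N = 14397.617 m. 1 foot = 0.3048 m, so 14397.617 m = 14397.617 / 0.3048 = 47236.277 foot ≈ 4.724e+04 foot (4 s.f.).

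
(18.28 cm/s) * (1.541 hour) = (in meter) 1 cm/s = 0.01 m/s, so 18.28 cm/s = 18.28 * 0.01 = 0.1828 m/s. 1 hour = 3600 s, so 1.541 hour = 1.541 * 3600 = 5547.6 s. Combine: 0.1828 m/s * 5547.6 s = 1014.1013 m. 1014.1013 m = 1014.1013 meter ≈ 1014 meter (4 s.f.). Final answer: 1014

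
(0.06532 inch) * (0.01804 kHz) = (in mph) 0.06695. Check: 1 inch = 0.0254 m, so 0.06532 inch = 0.06532 * 0.0254 = 0.001659128 m. 1 kHz = 1000 Hz, so 0.01804 kHz = 0.01804 * 1000 = 18.04 Hz. Combine: 0.001659128 m * 18.04 Hz = 0.029930669 m/s. 1 mph = 0.44704 m/s, so 0.029930669 m/s = 0.029930669 / 0.44704 = 0.066953 mph ≈ 0.06695 mph (4 s.f.).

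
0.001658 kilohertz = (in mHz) 1658. Check: 1 kilohertz = 1000 Hz, so 0.001658 kilohertz = 0.001658 * 1000 = 1.658 Hz. 1 mHz = 0.001 Hz, so 1.658 Hz = 1.658 / 0.001 = 1658 mHz.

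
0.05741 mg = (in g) 5.741e-05. Check: 1 mg = 1e-06 kg, so 0.05741 mg = 0.05741 * 1e-06 = 5.741e-08 kg. 1 g = 0.001 kg, so 5.741e-08 kg = 5.741e-08 / 0.001 = 5.741e-05 g.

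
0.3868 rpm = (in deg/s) 2.321. Check: 1 rpm = 0.10471976 rad/s, so 0.3868 rpm = 0.3868 * 0.10471976 = 0.040505601 rad/s. 1 deg/s = 0.017453293 rad/s, so 0.040505601 rad/s = 0.040505601 / 0.017453293 = 2.3208 deg/s ≈ 2.321 deg/s (4 s.f.).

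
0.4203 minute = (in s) 25.22. Check: 1 minute = 60 s, so 0.4203 minute = 0.4203 * 60 = 25.218 s. Result: 25.218 s ≈ 25.22 s (4 s.f.).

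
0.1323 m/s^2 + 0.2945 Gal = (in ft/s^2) 0.4437. Check: 0.1323 m/s^2 is already in m/s^2. 1 Gal = 0.01 m/s^2, so 0.2945 Gal = 0.2945 * 0.01 = 0.002945 m/s^2. Sum: 0.1323 + 0.002945 = 0.135245 m/s^2. 1 ft/s^2 = 0.3048 m/s^2, so 0.135245 m/s^2 = 0.135245 / 0.3048 = 0.44371719 ft/s^2 ≈ 0.4437 ft/s^2 (4 s.f.).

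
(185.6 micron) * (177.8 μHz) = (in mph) 7.382e-08. Check: 1 micron = 1e-06 m, so 185.6 micron = 185.6 * 1e-06 = 0.0001856 m. 1 μHz = 1e-06 Hz, so 177.8 μHz = 177.8 * 1e-06 = 0.0001778 Hz. Combine: 0.0001856 m * 0.0001778 Hz = 3.299968e-08 m/s. 1 mph = 0.44704 m/s, so 3.299968e-08 m/s = 3.299968e-08 / 0.44704 = 7.3818182e-08 mph ≈ 7.382e-08 mph (4 s.f.).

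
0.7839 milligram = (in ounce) 2.765e-05. Check: 1 milligram = 1e-06 kg, so 0.7839 milligram = 0.7839 * 1e-06 = 7.839e-07 kg. 1 ounce = 0.028349523 kg, so 7.839e-07 kg = 7.839e-07 / 0.028349523 = 2.7651259e-05 ounce ≈ 2.765e-05 ounce (4 s.f.).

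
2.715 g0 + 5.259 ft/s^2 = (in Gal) 2823. Check: 1 g0 = 9.80665 m/s^2, so 2.715 g0 = 2.715 * 9.80665 = 26.625055 m/s^2. 1 ft/s^2 = 0.3048 m/s^2, so 5.259 ft/s^2 = 5.259 * 0.3048 = 1.6029432 m/s^2. Sum: 26.625055 + 1.6029432 = 28.227998 m/s^2. 1 Gal = 0.01 m/s^2, so 28.227998 m/s^2 = 28.227998 / 0.01 = 2822.7998 Gal ≈ 2823 Gal (4 s.f.).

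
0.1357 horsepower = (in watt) 1 horsepower = 745.69987 W, so 0.1357 horsepower = 0.1357 * 745.69987 = 101.19147 W. 101.19147 W = 101.19147 watt ≈ 101.2 watt (4 s.f.). Final answer: 101.2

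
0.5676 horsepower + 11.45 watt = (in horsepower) 1 horsepower = 745.69987 W, so 0.5676 horsepower = 0.5676 * 745.69987 = 423.25925 W. 11.45 watt = 11.45 W. Sum: 423.25925 + 11.45 = 434.70925 W. 1 horsepower = 745.69987 W, so 434.70925 W = 434.70925 / 745.69987 = 0.5829547 horsepower ≈ 0.583 horsepower (4 s.f.). Final answer: 0.583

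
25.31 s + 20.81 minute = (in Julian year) 25.31 s is already in s. 1 minute = 60 s, so 20.81 minute = 20.81 * 60 = 1248.6 s. Sum: 25.31 + 1248.6 = 1273.91 s. 1 Julian year = 31557600 s, so 1273.91 s = 1273.91 / 31557600 = 4.0367772e-05 Julian year ≈ 4.037e-05 Julian year (4 s.f.). Final answer: 4.037e-05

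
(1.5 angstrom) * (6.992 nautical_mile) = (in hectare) 1.942e-10. Check: 1 angstrom = 1e-10 m, so 1.5 angstrom = 1.5 * 1e-10 = 1.5e-10 m. 1 nautical_mile = 1852 m, so 6.992 nautical_mile = 6.992 * 1852 = 12949.184 m. Combine: 1.5e-10 m * 12949.184 m = 1.9423776e-06 m^2. 1 hectare = 10000 m^2, so 1.9423776e-06 m^2 = 1.9423776e-06 / 10000 = 1.9423776e-10 hectare ≈ 1.942e-10 hectare (4 s.f.).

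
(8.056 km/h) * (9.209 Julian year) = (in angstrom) 1 km/h = 0.27777778 m/s, so 8.056 km/h = 8.056 * 0.27777778 = 2.2377778 m/s. 1 Julian year = 31557600 s, so 9.209 Julian year = 9.209 * 31557600 = 2.9061394e+08 s. Combine: 2.2377778 m/s * 2.9061394e+08 s = 6.5032941e+08 m. 1 angstrom = 1e-10 m, so 6.5032941e+08 m = 6.5032941e+08 / 1e-10 = 6.5032941e+18 angstrom ≈ 6.503e+18 angstrom (4 s.f.). Final answer: 6.503e+18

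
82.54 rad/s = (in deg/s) 4729. Check: 1 deg/s = 0.017453293 rad/s, so 82.54 rad/s = 82.54 / 0.017453293 = 4729.1936 deg/s ≈ 4729 deg/s (4 s.f.).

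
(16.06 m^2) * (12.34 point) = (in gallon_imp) 16.06 m^2 is already in m^2. 1 point = 0.00035277778 m, so 12.34 point = 12.34 * 0.00035277778 = 0.0043532778 m. Combine: 16.06 m^2 * 0.0043532778 m = 0.069913641 m^3. 1 gallon_imp = 0.00454609 m^3, so 0.069913641 m^3 = 0.069913641 / 0.00454609 = 15.378851 gallon_imp ≈ 15.38 gallon_imp (4 s.f.). Final answer: 15.38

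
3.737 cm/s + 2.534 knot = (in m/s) 1.341. Check: 1 cm/s = 0.01 m/s, so 3.737 cm/s = 3.737 * 0.01 = 0.03737 m/s. 1 knot = 0.51444444 m/s, so 2.534 knot = 2.534 * 0.51444444 = 1.3036022 m/s. Sum: 0.03737 + 1.3036022 = 1.3409722 m/s. Result: 1.3409722 m/s ≈ 1.341 m/s (4 s.f.).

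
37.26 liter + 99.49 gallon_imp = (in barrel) 1 liter = 0.001 m^3, so 37.26 liter = 37.26 * 0.001 = 0.03726 m^3. 1 gallon_imp = 0.00454609 m^3, so 99.49 gallon_imp = 99.49 * 0.00454609 = 0.45229049 m^3. Sum: 0.03726 + 0.45229049 = 0.48955049 m^3. 1 barrel = 0.15898729 m^3, so 0.48955049 m^3 = 0.48955049 / 0.15898729 = 3.07918 barrel ≈ 3.079 barrel (4 s.f.). Final answer: 3.079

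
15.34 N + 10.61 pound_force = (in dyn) 6.254e+06. Check: 15.34 N is already in N. 1 pound_force = 4.4482216 N, so 10.61 pound_force = 10.61 * 4.4482216 = 47.195631 N. Sum: 15.34 + 47.195631 = 62.535631 N. 1 dyn = 1e-05 N, so 62.535631 N = 62.535631 / 1e-05 = 6253563.1 dyn ≈ 6.254e+06 dyn (4 s.f.).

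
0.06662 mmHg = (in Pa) 1 mmHg = 133.32237 Pa, so 0.06662 mmHg = 0.06662 * 133.32237 = 8.8819362 Pa. Result: 8.8819362 Pa ≈ 8.882 Pa (4 s.f.). Final answer: 8.882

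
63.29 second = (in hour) 0.01758. Check: 63.29 second = 63.29 s. 1 hour = 3600 s, so 63.29 s = 63.29 / 3600 = 0.017580556 hour ≈ 0.01758 hour (4 s.f.).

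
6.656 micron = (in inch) 0.000262. Check: 1 micron = 1e-06 m, so 6.656 micron = 6.656 * 1e-06 = 6.656e-06 m. 1 inch = 0.0254 m, so 6.656e-06 m = 6.656e-06 / 0.0254 = 0.00026204724 inch ≈ 0.000262 inch (4 s.f.).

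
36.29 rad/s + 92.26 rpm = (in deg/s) 36.29 rad/s is already in rad/s. 1 rpm = 0.10471976 rad/s, so 92.26 rpm = 92.26 * 0.10471976 = 9.6614446 rad/s. Sum: 36.29 + 9.6614446 = 45.951445 rad/s. 1 deg/s = 0.017453293 rad/s, so 45.951445 rad/s = 45.951445 / 0.017453293 = 2632.8238 deg/s ≈ 2633 deg/s (4 s.f.). Final answer: 2633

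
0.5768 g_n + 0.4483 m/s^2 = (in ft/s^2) 1 g_n = 9.80665 m/s^2, so 0.5768 g_n = 0.5768 * 9.80665 = 5.6564757 m/s^2. 0.4483 m/s^2 is already in m/s^2. Sum: 5.6564757 + 0.4483 = 6.1047757 m/s^2. 1 ft/s^2 = 0.3048 m/s^2, so 6.1047757 m/s^2 = 6.1047757 / 0.3048 = 20.028792 ft/s^2 ≈ 20.03 ft/s^2 (4 s.f.). Final answer: 20.03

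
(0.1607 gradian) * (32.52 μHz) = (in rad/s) 1 gradian = 0.015707963 rad, so 0.1607 gradian = 0.1607 * 0.015707963 = 0.0025242697 rad. 1 μHz = 1e-06 Hz, so 32.52 μHz = 32.52 * 1e-06 = 3.252e-05 Hz. Combine: 0.0025242697 rad * 3.252e-05 Hz = 8.2089251e-08 rad/s. Result: 8.2089251e-08 rad/s ≈ 8.209e-08 rad/s (4 s.f.). Final answer: 8.209e-08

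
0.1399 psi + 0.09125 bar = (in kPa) 1 psi = 6894.7573 Pa, so 0.1399 psi = 0.1399 * 6894.7573 = 964.57655 Pa. 1 bar = 100000 Pa, so 0.09125 bar = 0.09125 * 100000 = 9125 Pa. Sum: 964.57655 + 9125 = 10089.577 Pa. 1 kPa = 1000 Pa, so 10089.577 Pa = 10089.577 / 1000 = 10.089577 kPa ≈ 10.09 kPa (4 s.f.). Final answer: 10.09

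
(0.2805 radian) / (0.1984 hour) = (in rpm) 0.00375. Check: 0.2805 radian = 0.2805 rad. 1 hour = 3600 s, so 0.1984 hour = 0.1984 * 3600 = 714.24 s. Combine: 0.2805 rad / 714.24 s = 0.00039272513 rad/s. 1 rpm = 0.10471976 rad/s, so 0.00039272513 rad/s = 0.00039272513 / 0.10471976 = 0.0037502488 rpm ≈ 0.00375 rpm (4 s.f.).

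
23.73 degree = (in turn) 0.06592. Check: 1 degree = 0.017453293 rad, so 23.73 degree = 23.73 * 0.017453293 = 0.41416663 rad. 1 turn = 6.2831853 rad, so 0.41416663 rad = 0.41416663 / 6.2831853 = 0.065916667 turn ≈ 0.06592 turn (4 s.f.).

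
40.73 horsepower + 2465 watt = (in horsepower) 44.04. Check: 1 horsepower = 745.69987 W, so 40.73 horsepower = 40.73 * 745.69987 = 30372.356 W. 2465 watt = 2465 W. Sum: 30372.356 + 2465 = 32837.356 W. 1 horsepower = 745.69987 W, so 32837.356 W = 32837.356 / 745.69987 = 44.035619 horsepower ≈ 44.04 horsepower (4 s.f.).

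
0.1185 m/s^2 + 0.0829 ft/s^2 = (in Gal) 0.1185 m/s^2 is already in m/s^2. 1 ft/s^2 = 0.3048 m/s^2, so 0.0829 ft/s^2 = 0.0829 * 0.3048 = 0.02526792 m/s^2. Sum: 0.1185 + 0.02526792 = 0.14376792 m/s^2. 1 Gal = 0.01 m/s^2, so 0.14376792 m/s^2 = 0.14376792 / 0.01 = 14.376792 Gal ≈ 14.38 Gal (4 s.f.). Final answer: 14.38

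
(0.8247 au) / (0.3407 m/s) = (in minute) 1 au = 1.4959787e+11 m, so 0.8247 au = 0.8247 * 1.4959787e+11 = 1.2337336e+11 m. 0.3407 m/s is already in m/s. Combine: 1.2337336e+11 m / 0.3407 m/s = 3.621173e+11 s. 1 minute = 60 s, so 3.621173e+11 s = 3.621173e+11 / 60 = 6.0352883e+09 minute ≈ 6.035e+09 minute (4 s.f.). Final answer: 6.035e+09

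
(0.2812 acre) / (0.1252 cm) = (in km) 908.9. Check: 1 acre = 4046.8564 m^2, so 0.2812 acre = 0.2812 * 4046.8564 = 1137.976 m^2. 1 cm = 0.01 m, so 0.1252 cm = 0.1252 * 0.01 = 0.001252 m. Combine: 1137.976 m^2 / 0.001252 m = 908926.54 m. 1 km = 1000 m, so 908926.54 m = 908926.54 / 1000 = 908.92654 km ≈ 908.9 km (4 s.f.).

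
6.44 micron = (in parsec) 2.087e-22. Check: 1 micron = 1e-06 m, so 6.44 micron = 6.44 * 1e-06 = 6.44e-06 m. 1 parsec = 3.0856776e+16 m, so 6.44e-06 m = 6.44e-06 / 3.0856776e+16 = 2.0870619e-22 parsec ≈ 2.087e-22 parsec (4 s.f.).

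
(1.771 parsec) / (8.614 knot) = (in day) 1 parsec = 3.0856776e+16 m, so 1.771 parsec = 1.771 * 3.0856776e+16 = 5.464735e+16 m. 1 knot = 0.51444444 m/s, so 8.614 knot = 8.614 * 0.51444444 = 4.4314244 m/s. Combine: 5.464735e+16 m / 4.4314244 m/s = 1.233178e+16 s. 1 day = 86400 s, so 1.233178e+16 s = 1.233178e+16 / 86400 = 1.4272893e+11 day ≈ 1.427e+11 day (4 s.f.). Final answer: 1.427e+11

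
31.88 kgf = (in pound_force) 70.28. Check: 1 kgf = 9.80665 N, so 31.88 kgf = 31.88 * 9.80665 = 312.636 N. 1 pound_force = 4.4482216 N, so 312.636 N = 312.636 / 4.4482216 = 70.283369 pound_force ≈ 70.28 pound_force (4 s.f.).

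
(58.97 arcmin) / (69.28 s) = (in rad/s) 0.0002476. Check: 1 arcmin = 0.00029088821 rad, so 58.97 arcmin = 58.97 * 0.00029088821 = 0.017153678 rad. 69.28 s is already in s. Combine: 0.017153678 rad / 69.28 s = 0.00024759927 rad/s. Result: 0.00024759927 rad/s ≈ 0.0002476 rad/s (4 s.f.).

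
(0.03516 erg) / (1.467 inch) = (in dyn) 1 erg = 1e-07 J, so 0.03516 erg = 0.03516 * 1e-07 = 3.516e-09 J. 1 inch = 0.0254 m, so 1.467 inch = 1.467 * 0.0254 = 0.0372618 m. Combine: 3.516e-09 J / 0.0372618 m = 9.4359371e-08 N. 1 dyn = 1e-05 N, so 9.4359371e-08 N = 9.4359371e-08 / 1e-05 = 0.0094359371 dyn ≈ 0.009436 dyn (4 s.f.). Final answer: 0.009436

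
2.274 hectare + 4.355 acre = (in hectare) 4.036. Check: 1 hectare = 10000 m^2, so 2.274 hectare = 2.274 * 10000 = 22740 m^2. 1 acre = 4046.8564 m^2, so 4.355 acre = 4.355 * 4046.8564 = 17624.06 m^2. Sum: 22740 + 17624.06 = 40364.06 m^2. 1 hectare = 10000 m^2, so 40364.06 m^2 = 40364.06 / 10000 = 4.036406 hectare ≈ 4.036 hectare (4 s.f.).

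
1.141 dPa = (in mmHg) 0.0008558. Check: 1 dPa = 0.1 Pa, so 1.141 dPa = 1.141 * 0.1 = 0.1141 Pa. 1 mmHg = 133.32237 Pa, so 0.1141 Pa = 0.1141 / 133.32237 = 0.00085582038 mmHg ≈ 0.0008558 mmHg (4 s.f.).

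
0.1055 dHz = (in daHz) 0.001055. Check: 1 dHz = 0.1 Hz, so 0.1055 dHz = 0.1055 * 0.1 = 0.01055 Hz. 1 daHz = 10 Hz, so 0.01055 Hz = 0.01055 / 10 = 0.001055 daHz.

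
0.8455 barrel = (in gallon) 35.51. Check: 1 barrel = 0.15898729 m^3, so 0.8455 barrel = 0.8455 * 0.15898729 = 0.13442376 m^3. 1 gallon = 0.0037854118 m^3, so 0.13442376 m^3 = 0.13442376 / 0.0037854118 = 35.511 gallon ≈ 35.51 gallon (4 s.f.).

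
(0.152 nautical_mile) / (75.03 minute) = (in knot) 1 nautical_mile = 1852 m, so 0.152 nautical_mile = 0.152 * 1852 = 281.504 m. 1 minute = 60 s, so 75.03 minute = 75.03 * 60 = 4501.8 s. Combine: 281.504 m / 4501.8 s = 0.062531432 m/s. 1 knot = 0.51444444 m/s, so 0.062531432 m/s = 0.062531432 / 0.51444444 = 0.12155138 knot ≈ 0.1216 knot (4 s.f.). Final answer: 0.1216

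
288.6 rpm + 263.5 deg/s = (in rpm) 1 rpm = 0.10471976 rad/s, so 288.6 rpm = 288.6 * 0.10471976 = 30.222121 rad/s. 1 deg/s = 0.017453293 rad/s, so 263.5 deg/s = 263.5 * 0.017453293 = 4.5989426 rad/s. Sum: 30.222121 + 4.5989426 = 34.821064 rad/s. 1 rpm = 0.10471976 rad/s, so 34.821064 rad/s = 34.821064 / 0.10471976 = 332.51667 rpm ≈ 332.5 rpm (4 s.f.). Final answer: 332.5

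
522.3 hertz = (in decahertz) 52.23. Check: 522.3 hertz = 522.3 Hz. 1 decahertz = 10 Hz, so 522.3 Hz = 522.3 / 10 = 52.23 decahertz.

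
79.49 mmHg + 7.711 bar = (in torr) 1 mmHg = 133.32237 Pa, so 79.49 mmHg = 79.49 * 133.32237 = 10597.795 Pa. 1 bar = 100000 Pa, so 7.711 bar = 7.711 * 100000 = 771100 Pa. Sum: 10597.795 + 771100 = 781697.8 Pa. 1 torr = 133.32237 Pa, so 781697.8 Pa = 781697.8 / 133.32237 = 5863.2156 torr ≈ 5863 torr (4 s.f.). Final answer: 5863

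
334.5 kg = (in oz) 1 oz = 0.028349523 kg, so 334.5 kg = 334.5 / 0.028349523 = 11799.14 oz ≈ 1.18e+04 oz (4 s.f.). Final answer: 1.18e+04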